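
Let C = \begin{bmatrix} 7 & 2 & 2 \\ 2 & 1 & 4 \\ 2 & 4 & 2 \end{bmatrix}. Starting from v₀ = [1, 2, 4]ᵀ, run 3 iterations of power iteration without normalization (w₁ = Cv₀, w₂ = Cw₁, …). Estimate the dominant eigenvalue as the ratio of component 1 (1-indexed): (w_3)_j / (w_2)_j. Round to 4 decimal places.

λ ≈ 9.7177

w1 = Cv₀ = (7·1 + 2·2 + 2·4; 2·1 + 1·2 + 4·4; 2·1 + 4·2 + 2·4) = (19, 20, 18)
w2 = Cw1 = (7·19 + 2·20 + 2·18; 2·19 + 1·20 + 4·18; 2·19 + 4·20 + 2·18) = (209, 130, 154)
w3 = Cw2 = (2031, 1164, 1246)
Ratio at component: 2031 / 209 = 9.7177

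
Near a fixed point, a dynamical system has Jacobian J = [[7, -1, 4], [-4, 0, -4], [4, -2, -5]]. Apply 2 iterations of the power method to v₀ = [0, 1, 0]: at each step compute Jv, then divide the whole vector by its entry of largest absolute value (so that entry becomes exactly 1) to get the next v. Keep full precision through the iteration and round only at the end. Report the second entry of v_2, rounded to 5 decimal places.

Jv0 = (-1.000000, 0.000000, -2.000000); divide by -2.000000 → v1 = (0.500000, 0.000000, 1.000000)
Jv1 = (7.500000, -6.000000, -3.000000); divide by 7.500000 → v2 = (1.000000, -0.800000, -0.400000)
Requested entry of v2: 12/-15 = -0.80000

-0.80000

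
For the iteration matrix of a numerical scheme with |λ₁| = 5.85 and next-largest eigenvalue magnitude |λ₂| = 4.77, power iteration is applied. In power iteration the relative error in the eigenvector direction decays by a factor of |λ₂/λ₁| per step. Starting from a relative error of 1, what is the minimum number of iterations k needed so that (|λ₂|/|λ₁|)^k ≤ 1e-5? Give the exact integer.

|λ₂/λ₁| = 4.77/5.85 = 0.81538
Need k ≥ ln(1e-5) / ln(0.81538) = -11.5129 / -0.2041 ≈ 56.410
Smallest integer k satisfying the bound: 57

57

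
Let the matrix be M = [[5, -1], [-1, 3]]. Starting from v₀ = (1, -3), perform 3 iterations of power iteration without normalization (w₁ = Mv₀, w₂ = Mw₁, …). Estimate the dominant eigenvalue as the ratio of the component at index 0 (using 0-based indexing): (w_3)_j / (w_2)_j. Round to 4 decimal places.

w1 = Mv₀ = (5·1 + (-1)·(-3); (-1)·1 + 3·(-3)) = (8, -10)
w2 = Mw1 = (5·8 + (-1)·(-10); (-1)·8 + 3·(-10)) = (50, -38)
w3 = Mw2 = (288, -164)
Ratio at component: 288 / 50 = 5.7600

5.7600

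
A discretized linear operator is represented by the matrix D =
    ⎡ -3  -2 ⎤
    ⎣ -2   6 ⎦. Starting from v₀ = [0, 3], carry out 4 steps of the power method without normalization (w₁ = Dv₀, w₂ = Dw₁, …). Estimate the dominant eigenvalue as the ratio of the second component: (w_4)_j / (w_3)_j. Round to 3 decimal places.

w1 = Dv₀ = ((-3)·0 + (-2)·3; (-2)·0 + 6·3) = (-6, 18)
w2 = Dw1 = ((-3)·(-6) + (-2)·18; (-2)·(-6) + 6·18) = (-18, 120)
w3 = Dw2 = (-186, 756)
w4 = Dw3 = (-954, 4908)
Ratio at component: 4908 / 756 = 6.492

λ ≈ 6.492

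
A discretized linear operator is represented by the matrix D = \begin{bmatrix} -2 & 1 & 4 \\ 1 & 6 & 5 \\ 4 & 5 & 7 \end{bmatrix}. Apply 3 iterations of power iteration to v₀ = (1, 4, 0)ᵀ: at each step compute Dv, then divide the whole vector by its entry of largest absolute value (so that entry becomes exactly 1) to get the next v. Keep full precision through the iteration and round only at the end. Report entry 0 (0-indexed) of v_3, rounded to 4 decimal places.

Dv0 = (2.00000, 25.00000, 24.00000); divide by 25.00000 → v1 = (0.08000, 1.00000, 0.96000)
Dv1 = (4.68000, 10.88000, 12.04000); divide by 12.04000 → v2 = (0.38870, 0.90365, 1.00000)
Dv2 = (4.12625, 10.81063, 13.07309); divide by 13.07309 → v3 = (0.31563, 0.82694, 1.00000)
Requested entry of v3: 1242/3935 = 0.3156

0.3156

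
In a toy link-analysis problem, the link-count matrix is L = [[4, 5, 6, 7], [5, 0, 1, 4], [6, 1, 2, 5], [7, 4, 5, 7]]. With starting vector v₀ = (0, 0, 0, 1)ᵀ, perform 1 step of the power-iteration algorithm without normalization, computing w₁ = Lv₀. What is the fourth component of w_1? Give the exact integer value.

7

w1 = Lv₀ = (7, 4, 5, 7)
The requested component of w1 is 7.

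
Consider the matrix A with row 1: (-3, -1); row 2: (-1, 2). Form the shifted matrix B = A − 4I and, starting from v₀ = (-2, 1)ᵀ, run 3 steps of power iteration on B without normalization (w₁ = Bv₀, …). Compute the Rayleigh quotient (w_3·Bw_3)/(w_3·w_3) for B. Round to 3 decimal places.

μ ≈ -7.192

B = A − 4I has rows (-7, -1); (-1, -2)
w1 = Bv₀ = ((-7)·(-2) + (-1)·1; (-1)·(-2) + (-2)·1) = (13, 0)
w2 = Bw1 = ((-7)·13 + (-1)·0; (-1)·13 + (-2)·0) = (-91, -13)
w3 = Bw2 = (650, 117)
Bw3 = (-4667, -884)
w3·Bw3 = -3136978; w3·w3 = 436189; μ ≈ -3136978/436189 = -7.192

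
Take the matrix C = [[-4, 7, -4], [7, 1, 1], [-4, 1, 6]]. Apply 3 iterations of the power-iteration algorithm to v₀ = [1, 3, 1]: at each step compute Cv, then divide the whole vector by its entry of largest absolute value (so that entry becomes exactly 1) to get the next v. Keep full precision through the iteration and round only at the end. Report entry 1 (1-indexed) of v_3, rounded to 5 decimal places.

Cv0 = (13.000000, 11.000000, 5.000000); divide by 13.000000 → v1 = (1.000000, 0.846154, 0.384615)
Cv1 = (0.384615, 8.230769, -0.846154); divide by 8.230769 → v2 = (0.046729, 1.000000, -0.102804)
Cv2 = (7.224299, 1.224299, 0.196262); divide by 7.224299 → v3 = (1.000000, 0.169470, 0.027167)
Requested entry of v3: 773/773 = 1.00000

1.00000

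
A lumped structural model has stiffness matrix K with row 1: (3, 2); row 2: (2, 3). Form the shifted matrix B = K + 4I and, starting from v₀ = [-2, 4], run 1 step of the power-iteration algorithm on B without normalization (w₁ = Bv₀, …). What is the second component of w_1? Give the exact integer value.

24

B = K + 4I has rows (7, 2); (2, 7)
w1 = Bv₀ = (-6, 24)
Requested component of w1: 24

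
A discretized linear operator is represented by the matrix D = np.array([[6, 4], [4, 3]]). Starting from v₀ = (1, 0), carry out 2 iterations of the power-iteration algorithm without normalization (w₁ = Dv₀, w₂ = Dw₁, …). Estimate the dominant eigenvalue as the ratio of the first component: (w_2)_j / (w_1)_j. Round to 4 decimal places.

λ ≈ 8.6667

w1 = Dv₀ = (6, 4)
w2 = Dw1 = (52, 36)
Ratio at component: 52 / 6 = 8.6667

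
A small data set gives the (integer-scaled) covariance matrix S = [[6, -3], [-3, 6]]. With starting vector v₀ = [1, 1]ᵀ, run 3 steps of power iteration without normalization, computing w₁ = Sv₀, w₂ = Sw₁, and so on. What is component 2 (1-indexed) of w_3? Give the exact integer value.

27

w1 = Sv₀ = (6·1 + (-3)·1; (-3)·1 + 6·1) = (3, 3)
w2 = Sw1 = (6·3 + (-3)·3; (-3)·3 + 6·3) = (9, 9)
w3 = Sw2 = (27, 27)
The requested component of w3 is 27.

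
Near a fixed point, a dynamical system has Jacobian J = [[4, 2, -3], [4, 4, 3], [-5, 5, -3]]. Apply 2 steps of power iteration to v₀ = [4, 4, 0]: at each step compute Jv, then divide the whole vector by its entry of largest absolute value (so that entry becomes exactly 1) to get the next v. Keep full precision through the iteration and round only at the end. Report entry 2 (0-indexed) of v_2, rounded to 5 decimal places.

Jv0 = (24.000000, 32.000000, 0.000000); divide by 32.000000 → v1 = (0.750000, 1.000000, 0.000000)
Jv1 = (5.000000, 7.000000, 1.250000); divide by 7.000000 → v2 = (0.714286, 1.000000, 0.178571)
Requested entry of v2: 40/224 = 0.17857

0.17857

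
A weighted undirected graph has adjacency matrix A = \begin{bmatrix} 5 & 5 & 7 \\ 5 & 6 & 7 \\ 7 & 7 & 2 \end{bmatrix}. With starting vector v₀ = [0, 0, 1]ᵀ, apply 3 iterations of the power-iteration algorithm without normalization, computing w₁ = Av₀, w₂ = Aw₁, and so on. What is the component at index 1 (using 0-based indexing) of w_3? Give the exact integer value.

w1 = Av₀ = (5·0 + 5·0 + 7·1; 5·0 + 6·0 + 7·1; 7·0 + 7·0 + 2·1) = (7, 7, 2)
w2 = Aw1 = (5·7 + 5·7 + 7·2; 5·7 + 6·7 + 7·2; 7·7 + 7·7 + 2·2) = (84, 91, 102)
w3 = Aw2 = (1589, 1680, 1429)
The requested component of w3 is 1680.

1680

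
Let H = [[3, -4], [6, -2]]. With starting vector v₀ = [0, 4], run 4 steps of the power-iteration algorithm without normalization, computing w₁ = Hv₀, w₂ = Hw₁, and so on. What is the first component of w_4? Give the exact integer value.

w1 = Hv₀ = (-16, -8)
w2 = Hw1 = (-16, -80)
w3 = Hw2 = (272, 64)
w4 = Hw3 = (560, 1504)
The requested component of w4 is 560.

560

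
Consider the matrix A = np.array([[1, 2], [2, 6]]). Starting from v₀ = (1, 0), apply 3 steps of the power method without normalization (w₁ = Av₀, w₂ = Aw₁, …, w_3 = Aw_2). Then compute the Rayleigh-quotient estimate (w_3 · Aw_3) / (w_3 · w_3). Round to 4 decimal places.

6.7016

w1 = Av₀ = (1, 2)
w2 = Aw1 = (5, 14)
w3 = Aw2 = (33, 94)
Aw3 = (221, 630)
w3·Aw3 = 33·221 + 94·630 = 66513; w3·w3 = 33·33 + 94·94 = 9925
λ ≈ 66513/9925 = 6.7016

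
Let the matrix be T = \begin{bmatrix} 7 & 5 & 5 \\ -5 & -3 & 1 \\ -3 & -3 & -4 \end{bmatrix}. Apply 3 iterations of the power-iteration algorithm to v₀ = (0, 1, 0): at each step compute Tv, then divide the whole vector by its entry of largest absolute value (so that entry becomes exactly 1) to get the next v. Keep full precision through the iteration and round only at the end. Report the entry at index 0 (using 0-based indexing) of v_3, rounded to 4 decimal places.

-0.7895

Tv0 = (5.00000, -3.00000, -3.00000); divide by 5.00000 → v1 = (1.00000, -0.60000, -0.60000)
Tv1 = (1.00000, -3.80000, 1.20000); divide by -3.80000 → v2 = (-0.26316, 1.00000, -0.31579)
Tv2 = (1.57895, -2.00000, -0.94737); divide by -2.00000 → v3 = (-0.78947, 1.00000, 0.47368)
Requested entry of v3: -30/38 = -0.7895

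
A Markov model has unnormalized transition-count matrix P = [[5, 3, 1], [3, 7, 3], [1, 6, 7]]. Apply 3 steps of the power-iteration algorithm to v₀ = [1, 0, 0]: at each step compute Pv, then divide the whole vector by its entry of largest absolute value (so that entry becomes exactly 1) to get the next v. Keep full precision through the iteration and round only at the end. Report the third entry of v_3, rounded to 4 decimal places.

1.0000

Pv0 = (5.00000, 3.00000, 1.00000); divide by 5.00000 → v1 = (1.00000, 0.60000, 0.20000)
Pv1 = (7.00000, 7.80000, 6.00000); divide by 7.80000 → v2 = (0.89744, 1.00000, 0.76923)
Pv2 = (8.25641, 12.00000, 12.28205); divide by 12.28205 → v3 = (0.67223, 0.97704, 1.00000)
Requested entry of v3: 479/479 = 1.0000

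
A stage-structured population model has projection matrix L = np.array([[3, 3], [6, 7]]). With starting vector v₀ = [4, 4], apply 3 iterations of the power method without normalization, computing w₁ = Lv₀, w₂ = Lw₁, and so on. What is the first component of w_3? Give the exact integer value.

w1 = Lv₀ = (3·4 + 3·4; 6·4 + 7·4) = (24, 52)
w2 = Lw1 = (3·24 + 3·52; 6·24 + 7·52) = (228, 508)
w3 = Lw2 = (2208, 4924)
The requested component of w3 is 2208.

2208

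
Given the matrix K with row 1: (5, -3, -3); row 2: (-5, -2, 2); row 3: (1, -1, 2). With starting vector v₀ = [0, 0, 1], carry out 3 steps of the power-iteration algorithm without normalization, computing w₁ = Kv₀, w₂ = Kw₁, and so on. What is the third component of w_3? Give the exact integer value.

-44

w1 = Kv₀ = (-3, 2, 2)
w2 = Kw1 = (-27, 15, -1)
w3 = Kw2 = (-177, 103, -44)
The requested component of w3 is -44.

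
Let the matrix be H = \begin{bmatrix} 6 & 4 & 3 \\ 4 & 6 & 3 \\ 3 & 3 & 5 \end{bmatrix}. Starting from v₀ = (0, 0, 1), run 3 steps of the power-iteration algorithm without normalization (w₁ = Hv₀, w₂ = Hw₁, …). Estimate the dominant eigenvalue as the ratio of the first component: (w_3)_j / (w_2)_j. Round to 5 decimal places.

w1 = Hv₀ = (6·0 + 4·0 + 3·1; 4·0 + 6·0 + 3·1; 3·0 + 3·0 + 5·1) = (3, 3, 5)
w2 = Hw1 = (6·3 + 4·3 + 3·5; 4·3 + 6·3 + 3·5; 3·3 + 3·3 + 5·5) = (45, 45, 43)
w3 = Hw2 = (579, 579, 485)
Ratio at component: 579 / 45 = 12.86667

12.86667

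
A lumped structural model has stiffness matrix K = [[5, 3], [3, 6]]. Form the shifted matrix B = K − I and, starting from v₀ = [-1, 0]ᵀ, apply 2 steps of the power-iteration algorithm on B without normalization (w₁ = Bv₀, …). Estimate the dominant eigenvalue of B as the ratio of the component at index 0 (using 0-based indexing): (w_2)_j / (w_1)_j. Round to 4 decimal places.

B = K − I has rows (4, 3); (3, 5)
w1 = Bv₀ = (4·(-1) + 3·0; 3·(-1) + 5·0) = (-4, -3)
w2 = Bw1 = (4·(-4) + 3·(-3); 3·(-4) + 5·(-3)) = (-25, -27)
Ratio: -25/-4 = 6.2500

μ ≈ 6.2500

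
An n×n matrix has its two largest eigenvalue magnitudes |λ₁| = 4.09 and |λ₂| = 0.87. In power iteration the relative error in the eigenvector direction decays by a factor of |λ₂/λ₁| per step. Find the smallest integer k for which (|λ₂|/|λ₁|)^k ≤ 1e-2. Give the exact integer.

3

|λ₂/λ₁| = 0.87/4.09 = 0.21271
Need k ≥ ln(1e-2) / ln(0.21271) = -4.6052 / -1.5478 ≈ 2.975
Smallest integer k satisfying the bound: 3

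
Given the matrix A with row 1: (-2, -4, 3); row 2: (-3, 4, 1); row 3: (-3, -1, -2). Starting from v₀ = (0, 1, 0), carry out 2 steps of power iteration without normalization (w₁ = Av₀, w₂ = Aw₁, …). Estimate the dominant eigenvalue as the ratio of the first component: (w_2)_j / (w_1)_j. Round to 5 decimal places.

λ ≈ 2.75000

w1 = Av₀ = (-4, 4, -1)
w2 = Aw1 = (-11, 27, 10)
Ratio at component: -11 / -4 = 2.75000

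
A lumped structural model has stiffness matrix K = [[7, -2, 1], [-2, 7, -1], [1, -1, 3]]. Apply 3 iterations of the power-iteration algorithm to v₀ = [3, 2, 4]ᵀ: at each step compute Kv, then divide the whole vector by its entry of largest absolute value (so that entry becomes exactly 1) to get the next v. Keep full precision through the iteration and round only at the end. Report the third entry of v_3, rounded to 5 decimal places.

Kv0 = (21.000000, 4.000000, 13.000000); divide by 21.000000 → v1 = (1.000000, 0.190476, 0.619048)
Kv1 = (7.238095, -1.285714, 2.666667); divide by 7.238095 → v2 = (1.000000, -0.177632, 0.368421)
Kv2 = (7.723684, -3.611842, 2.282895); divide by 7.723684 → v3 = (1.000000, -0.467632, 0.295571)
Requested entry of v3: 347/1174 = 0.29557

0.29557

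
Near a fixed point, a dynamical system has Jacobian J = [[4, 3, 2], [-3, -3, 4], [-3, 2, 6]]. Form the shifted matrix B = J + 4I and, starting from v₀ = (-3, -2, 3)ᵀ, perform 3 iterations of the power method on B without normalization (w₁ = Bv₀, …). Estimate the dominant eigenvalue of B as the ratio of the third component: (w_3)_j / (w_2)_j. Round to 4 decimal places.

μ ≈ 11.4283

B = J + 4I has rows (8, 3, 2); (-3, 1, 4); (-3, 2, 10)
w1 = Bv₀ = (8·(-3) + 3·(-2) + 2·3; (-3)·(-3) + 1·(-2) + 4·3; (-3)·(-3) + 2·(-2) + 10·3) = (-24, 19, 35)
w2 = Bw1 = (8·(-24) + 3·19 + 2·35; (-3)·(-24) + 1·19 + 4·35; (-3)·(-24) + 2·19 + 10·35) = (-65, 231, 460)
w3 = Bw2 = (1093, 2266, 5257)
Ratio: 5257/460 = 11.4283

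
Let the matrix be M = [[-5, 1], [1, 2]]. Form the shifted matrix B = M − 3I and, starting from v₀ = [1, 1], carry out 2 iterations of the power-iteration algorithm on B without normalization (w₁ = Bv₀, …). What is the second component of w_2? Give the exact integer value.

B = M − 3I has rows (-8, 1); (1, -1)
w1 = Bv₀ = ((-8)·1 + 1·1; 1·1 + (-1)·1) = (-7, 0)
w2 = Bw1 = ((-8)·(-7) + 1·0; 1·(-7) + (-1)·0) = (56, -7)
Requested component of w2: -7

-7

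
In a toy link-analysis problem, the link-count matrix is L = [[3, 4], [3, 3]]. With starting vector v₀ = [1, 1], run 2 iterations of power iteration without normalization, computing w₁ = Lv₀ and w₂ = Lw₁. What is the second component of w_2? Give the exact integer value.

39

w1 = Lv₀ = (7, 6)
w2 = Lw1 = (45, 39)
The requested component of w2 is 39.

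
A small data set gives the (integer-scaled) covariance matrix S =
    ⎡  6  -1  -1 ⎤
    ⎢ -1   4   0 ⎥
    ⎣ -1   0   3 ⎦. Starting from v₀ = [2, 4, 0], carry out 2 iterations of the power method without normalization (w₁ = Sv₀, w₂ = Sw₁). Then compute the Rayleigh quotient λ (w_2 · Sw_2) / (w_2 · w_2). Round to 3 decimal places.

w1 = Sv₀ = (6·2 + (-1)·4 + (-1)·0; (-1)·2 + 4·4 + 0·0; (-1)·2 + 0·4 + 3·0) = (8, 14, -2)
w2 = Sw1 = (6·8 + (-1)·14 + (-1)·(-2); (-1)·8 + 4·14 + 0·(-2); (-1)·8 + 0·14 + 3·(-2)) = (36, 48, -14)
Sw2 = (182, 156, -78)
w2·Sw2 = 36·182 + 48·156 + (-14)·(-78) = 15132; w2·w2 = 36·36 + 48·48 + (-14)·(-14) = 3796
λ ≈ 15132/3796 = 3.986

3.986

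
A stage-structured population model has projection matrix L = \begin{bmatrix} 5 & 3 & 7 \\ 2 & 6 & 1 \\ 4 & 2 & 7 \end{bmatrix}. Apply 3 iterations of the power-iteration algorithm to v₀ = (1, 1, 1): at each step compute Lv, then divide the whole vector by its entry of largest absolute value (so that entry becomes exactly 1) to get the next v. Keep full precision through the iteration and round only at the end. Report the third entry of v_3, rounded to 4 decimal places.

0.8811

Lv0 = (15.00000, 9.00000, 13.00000); divide by 15.00000 → v1 = (1.00000, 0.60000, 0.86667)
Lv1 = (12.86667, 6.46667, 11.26667); divide by 12.86667 → v2 = (1.00000, 0.50259, 0.87565)
Lv2 = (12.63731, 5.89119, 11.13472); divide by 12.63731 → v3 = (1.00000, 0.46617, 0.88110)
Requested entry of v3: 2149/2439 = 0.8811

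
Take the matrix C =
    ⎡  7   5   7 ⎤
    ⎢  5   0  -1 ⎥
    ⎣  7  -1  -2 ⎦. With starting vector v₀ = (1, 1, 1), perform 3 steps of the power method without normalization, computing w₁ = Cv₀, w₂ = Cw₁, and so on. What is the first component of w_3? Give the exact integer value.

w1 = Cv₀ = (7·1 + 5·1 + 7·1; 5·1 + 0·1 + (-1)·1; 7·1 + (-1)·1 + (-2)·1) = (19, 4, 4)
w2 = Cw1 = (7·19 + 5·4 + 7·4; 5·19 + 0·4 + (-1)·4; 7·19 + (-1)·4 + (-2)·4) = (181, 91, 121)
w3 = Cw2 = (2569, 784, 934)
The requested component of w3 is 2569.

2569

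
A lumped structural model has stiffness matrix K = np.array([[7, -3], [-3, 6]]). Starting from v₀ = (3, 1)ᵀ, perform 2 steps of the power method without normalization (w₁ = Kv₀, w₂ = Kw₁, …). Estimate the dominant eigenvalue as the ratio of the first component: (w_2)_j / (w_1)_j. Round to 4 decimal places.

w1 = Kv₀ = (18, -3)
w2 = Kw1 = (135, -72)
Ratio at component: 135 / 18 = 7.5000

7.5000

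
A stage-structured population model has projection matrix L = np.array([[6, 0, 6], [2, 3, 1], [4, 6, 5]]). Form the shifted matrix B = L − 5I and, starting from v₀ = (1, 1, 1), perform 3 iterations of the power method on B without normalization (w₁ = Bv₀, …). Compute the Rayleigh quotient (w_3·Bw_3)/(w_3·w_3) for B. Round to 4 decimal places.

B = L − 5I has rows (1, 0, 6); (2, -2, 1); (4, 6, 0)
w1 = Bv₀ = (1·1 + 0·1 + 6·1; 2·1 + (-2)·1 + 1·1; 4·1 + 6·1 + 0·1) = (7, 1, 10)
w2 = Bw1 = (1·7 + 0·1 + 6·10; 2·7 + (-2)·1 + 1·10; 4·7 + 6·1 + 0·10) = (67, 22, 34)
w3 = Bw2 = (271, 124, 400)
Bw3 = (2671, 694, 1828)
w3·Bw3 = 1541097; w3·w3 = 248817; μ ≈ 1541097/248817 = 6.1937

6.1937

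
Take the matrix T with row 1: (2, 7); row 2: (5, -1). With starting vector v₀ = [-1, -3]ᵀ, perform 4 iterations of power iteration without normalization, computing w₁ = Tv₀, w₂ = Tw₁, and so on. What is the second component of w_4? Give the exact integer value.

-4368

w1 = Tv₀ = (2·(-1) + 7·(-3); 5·(-1) + (-1)·(-3)) = (-23, -2)
w2 = Tw1 = (2·(-23) + 7·(-2); 5·(-23) + (-1)·(-2)) = (-60, -113)
w3 = Tw2 = (-911, -187)
w4 = Tw3 = (-3131, -4368)
The requested component of w4 is -4368.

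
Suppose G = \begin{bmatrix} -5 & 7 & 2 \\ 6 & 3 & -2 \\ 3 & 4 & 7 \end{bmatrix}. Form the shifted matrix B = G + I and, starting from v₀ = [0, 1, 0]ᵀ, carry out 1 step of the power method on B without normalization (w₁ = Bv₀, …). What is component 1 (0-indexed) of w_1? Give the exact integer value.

4

B = G + I has rows (-4, 7, 2); (6, 4, -2); (3, 4, 8)
w1 = Bv₀ = ((-4)·0 + 7·1 + 2·0; 6·0 + 4·1 + (-2)·0; 3·0 + 4·1 + 8·0) = (7, 4, 4)
Requested component of w1: 4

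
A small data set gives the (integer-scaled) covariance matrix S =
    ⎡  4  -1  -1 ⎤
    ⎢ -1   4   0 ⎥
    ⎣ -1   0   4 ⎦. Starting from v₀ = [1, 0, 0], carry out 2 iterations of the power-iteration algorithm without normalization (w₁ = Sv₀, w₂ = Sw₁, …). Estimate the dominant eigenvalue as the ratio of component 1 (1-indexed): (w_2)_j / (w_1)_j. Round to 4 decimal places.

λ ≈ 4.5000

w1 = Sv₀ = (4·1 + (-1)·0 + (-1)·0; (-1)·1 + 4·0 + 0·0; (-1)·1 + 0·0 + 4·0) = (4, -1, -1)
w2 = Sw1 = (4·4 + (-1)·(-1) + (-1)·(-1); (-1)·4 + 4·(-1) + 0·(-1); (-1)·4 + 0·(-1) + 4·(-1)) = (18, -8, -8)
Ratio at component: 18 / 4 = 4.5000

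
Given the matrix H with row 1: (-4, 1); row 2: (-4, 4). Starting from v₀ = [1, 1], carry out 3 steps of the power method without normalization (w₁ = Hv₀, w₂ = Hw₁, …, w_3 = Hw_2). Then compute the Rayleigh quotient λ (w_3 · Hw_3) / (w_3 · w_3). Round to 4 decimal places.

w1 = Hv₀ = (-3, 0)
w2 = Hw1 = (12, 12)
w3 = Hw2 = (-36, 0)
Hw3 = (144, 144)
w3·Hw3 = (-36)·144 + 0·144 = -5184; w3·w3 = (-36)·(-36) + 0·0 = 1296
λ ≈ -5184/1296 = -4.0000

λ ≈ -4.0000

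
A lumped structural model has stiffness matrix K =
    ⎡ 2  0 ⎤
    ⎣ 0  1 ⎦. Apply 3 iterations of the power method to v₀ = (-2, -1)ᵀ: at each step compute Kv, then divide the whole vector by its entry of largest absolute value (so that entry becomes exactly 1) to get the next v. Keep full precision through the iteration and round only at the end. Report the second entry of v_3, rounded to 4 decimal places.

Kv0 = (-4.00000, -1.00000); divide by -4.00000 → v1 = (1.00000, 0.25000)
Kv1 = (2.00000, 0.25000); divide by 2.00000 → v2 = (1.00000, 0.12500)
Kv2 = (2.00000, 0.12500); divide by 2.00000 → v3 = (1.00000, 0.06250)
Requested entry of v3: -1/-16 = 0.0625

0.0625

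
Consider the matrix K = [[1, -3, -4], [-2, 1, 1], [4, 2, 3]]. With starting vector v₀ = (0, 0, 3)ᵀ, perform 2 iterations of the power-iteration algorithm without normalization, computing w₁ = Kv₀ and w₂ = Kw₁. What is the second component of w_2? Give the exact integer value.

36

w1 = Kv₀ = (1·0 + (-3)·0 + (-4)·3; (-2)·0 + 1·0 + 1·3; 4·0 + 2·0 + 3·3) = (-12, 3, 9)
w2 = Kw1 = (1·(-12) + (-3)·3 + (-4)·9; (-2)·(-12) + 1·3 + 1·9; 4·(-12) + 2·3 + 3·9) = (-57, 36, -15)
The requested component of w2 is 36.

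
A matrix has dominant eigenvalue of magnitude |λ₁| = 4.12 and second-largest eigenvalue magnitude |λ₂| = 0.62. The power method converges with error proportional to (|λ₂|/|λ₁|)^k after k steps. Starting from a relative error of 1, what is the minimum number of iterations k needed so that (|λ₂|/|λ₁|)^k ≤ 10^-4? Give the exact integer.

|λ₂/λ₁| = 0.62/4.12 = 0.15049
Need k ≥ ln(10^-4) / ln(0.15049) = -9.2103 / -1.8939 ≈ 4.863
Smallest integer k satisfying the bound: 5

5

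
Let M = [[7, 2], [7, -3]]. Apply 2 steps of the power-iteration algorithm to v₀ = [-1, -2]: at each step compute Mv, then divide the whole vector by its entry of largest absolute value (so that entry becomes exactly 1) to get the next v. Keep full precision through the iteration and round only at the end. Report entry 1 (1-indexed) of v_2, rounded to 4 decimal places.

1.0000

Mv0 = (-11.00000, -1.00000); divide by -11.00000 → v1 = (1.00000, 0.09091)
Mv1 = (7.18182, 6.72727); divide by 7.18182 → v2 = (1.00000, 0.93671)
Requested entry of v2: -79/-79 = 1.0000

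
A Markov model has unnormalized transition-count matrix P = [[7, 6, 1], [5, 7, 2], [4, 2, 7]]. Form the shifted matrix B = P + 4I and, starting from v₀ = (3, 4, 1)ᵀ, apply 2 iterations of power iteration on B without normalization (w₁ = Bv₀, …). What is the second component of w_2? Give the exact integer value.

B = P + 4I has rows (11, 6, 1); (5, 11, 2); (4, 2, 11)
w1 = Bv₀ = (11·3 + 6·4 + 1·1; 5·3 + 11·4 + 2·1; 4·3 + 2·4 + 11·1) = (58, 61, 31)
w2 = Bw1 = (11·58 + 6·61 + 1·31; 5·58 + 11·61 + 2·31; 4·58 + 2·61 + 11·31) = (1035, 1023, 695)
Requested component of w2: 1023

1023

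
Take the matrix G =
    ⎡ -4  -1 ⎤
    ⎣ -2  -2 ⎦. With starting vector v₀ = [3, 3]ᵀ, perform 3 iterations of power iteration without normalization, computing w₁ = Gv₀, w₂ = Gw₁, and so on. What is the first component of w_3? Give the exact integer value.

w1 = Gv₀ = ((-4)·3 + (-1)·3; (-2)·3 + (-2)·3) = (-15, -12)
w2 = Gw1 = ((-4)·(-15) + (-1)·(-12); (-2)·(-15) + (-2)·(-12)) = (72, 54)
w3 = Gw2 = (-342, -252)
The requested component of w3 is -342.

-342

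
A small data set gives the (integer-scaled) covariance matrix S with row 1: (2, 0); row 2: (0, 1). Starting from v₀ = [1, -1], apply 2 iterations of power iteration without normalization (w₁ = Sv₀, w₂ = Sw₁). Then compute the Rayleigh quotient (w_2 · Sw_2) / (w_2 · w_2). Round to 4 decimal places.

w1 = Sv₀ = (2·1 + 0·(-1); 0·1 + 1·(-1)) = (2, -1)
w2 = Sw1 = (2·2 + 0·(-1); 0·2 + 1·(-1)) = (4, -1)
Sw2 = (8, -1)
w2·Sw2 = 4·8 + (-1)·(-1) = 33; w2·w2 = 4·4 + (-1)·(-1) = 17
λ ≈ 33/17 = 1.9412

λ ≈ 1.9412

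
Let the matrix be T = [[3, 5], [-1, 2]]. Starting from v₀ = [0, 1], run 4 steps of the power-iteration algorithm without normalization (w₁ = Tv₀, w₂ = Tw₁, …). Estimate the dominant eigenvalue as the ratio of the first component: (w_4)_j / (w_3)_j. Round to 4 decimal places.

λ ≈ 1.0714

w1 = Tv₀ = (3·0 + 5·1; (-1)·0 + 2·1) = (5, 2)
w2 = Tw1 = (3·5 + 5·2; (-1)·5 + 2·2) = (25, -1)
w3 = Tw2 = (70, -27)
w4 = Tw3 = (75, -124)
Ratio at component: 75 / 70 = 1.0714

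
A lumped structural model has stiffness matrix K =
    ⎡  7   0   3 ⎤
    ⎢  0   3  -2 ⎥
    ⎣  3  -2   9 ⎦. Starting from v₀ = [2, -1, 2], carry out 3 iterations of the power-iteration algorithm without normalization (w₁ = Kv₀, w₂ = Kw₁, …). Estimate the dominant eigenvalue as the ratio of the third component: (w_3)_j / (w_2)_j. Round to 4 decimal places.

w1 = Kv₀ = (7·2 + 0·(-1) + 3·2; 0·2 + 3·(-1) + (-2)·2; 3·2 + (-2)·(-1) + 9·2) = (20, -7, 26)
w2 = Kw1 = (7·20 + 0·(-7) + 3·26; 0·20 + 3·(-7) + (-2)·26; 3·20 + (-2)·(-7) + 9·26) = (218, -73, 308)
w3 = Kw2 = (2450, -835, 3572)
Ratio at component: 3572 / 308 = 11.5974

11.5974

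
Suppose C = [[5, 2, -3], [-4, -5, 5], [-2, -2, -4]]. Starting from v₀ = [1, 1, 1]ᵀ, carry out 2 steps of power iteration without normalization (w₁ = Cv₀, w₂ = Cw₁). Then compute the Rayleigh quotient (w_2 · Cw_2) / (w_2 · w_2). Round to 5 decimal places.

w1 = Cv₀ = (4, -4, -8)
w2 = Cw1 = (36, -36, 32)
Cw2 = (12, 196, -128)
w2·Cw2 = 36·12 + (-36)·196 + 32·(-128) = -10720; w2·w2 = 36·36 + (-36)·(-36) + 32·32 = 3616
λ ≈ -10720/3616 = -2.96460

λ ≈ -2.96460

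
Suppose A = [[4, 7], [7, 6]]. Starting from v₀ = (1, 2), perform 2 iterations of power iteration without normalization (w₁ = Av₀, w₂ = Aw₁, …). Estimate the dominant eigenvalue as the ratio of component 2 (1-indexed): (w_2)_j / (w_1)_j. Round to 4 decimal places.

λ ≈ 12.6316

w1 = Av₀ = (18, 19)
w2 = Aw1 = (205, 240)
Ratio at component: 240 / 19 = 12.6316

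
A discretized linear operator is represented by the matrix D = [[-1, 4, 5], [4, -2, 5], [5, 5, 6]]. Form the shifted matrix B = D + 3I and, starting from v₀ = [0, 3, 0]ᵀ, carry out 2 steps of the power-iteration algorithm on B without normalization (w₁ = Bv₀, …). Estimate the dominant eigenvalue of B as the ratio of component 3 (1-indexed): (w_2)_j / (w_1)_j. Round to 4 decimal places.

B = D + 3I has rows (2, 4, 5); (4, 1, 5); (5, 5, 9)
w1 = Bv₀ = (2·0 + 4·3 + 5·0; 4·0 + 1·3 + 5·0; 5·0 + 5·3 + 9·0) = (12, 3, 15)
w2 = Bw1 = (2·12 + 4·3 + 5·15; 4·12 + 1·3 + 5·15; 5·12 + 5·3 + 9·15) = (111, 126, 210)
Ratio: 210/15 = 14.0000

μ ≈ 14.0000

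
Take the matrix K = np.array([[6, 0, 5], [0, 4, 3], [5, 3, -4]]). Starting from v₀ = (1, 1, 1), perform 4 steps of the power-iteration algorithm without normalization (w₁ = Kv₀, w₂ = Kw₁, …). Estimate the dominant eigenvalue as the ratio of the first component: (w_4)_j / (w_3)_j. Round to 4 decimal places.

w1 = Kv₀ = (6·1 + 0·1 + 5·1; 0·1 + 4·1 + 3·1; 5·1 + 3·1 + (-4)·1) = (11, 7, 4)
w2 = Kw1 = (6·11 + 0·7 + 5·4; 0·11 + 4·7 + 3·4; 5·11 + 3·7 + (-4)·4) = (86, 40, 60)
w3 = Kw2 = (816, 340, 310)
w4 = Kw3 = (6446, 2290, 3860)
Ratio at component: 6446 / 816 = 7.8995

λ ≈ 7.8995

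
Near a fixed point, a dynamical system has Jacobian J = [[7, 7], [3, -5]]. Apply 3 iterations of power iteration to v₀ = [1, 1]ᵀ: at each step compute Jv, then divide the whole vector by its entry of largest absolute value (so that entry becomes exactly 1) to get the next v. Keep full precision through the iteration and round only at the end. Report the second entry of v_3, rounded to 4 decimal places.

Jv0 = (14.00000, -2.00000); divide by 14.00000 → v1 = (1.00000, -0.14286)
Jv1 = (6.00000, 3.71429); divide by 6.00000 → v2 = (1.00000, 0.61905)
Jv2 = (11.33333, -0.09524); divide by 11.33333 → v3 = (1.00000, -0.00840)
Requested entry of v3: -8/952 = -0.0084

-0.0084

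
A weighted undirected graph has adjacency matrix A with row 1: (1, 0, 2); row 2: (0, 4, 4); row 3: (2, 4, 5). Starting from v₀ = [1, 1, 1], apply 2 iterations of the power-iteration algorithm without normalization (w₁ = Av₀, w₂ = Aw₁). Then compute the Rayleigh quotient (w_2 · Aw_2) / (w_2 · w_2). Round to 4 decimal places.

λ ≈ 8.8251

w1 = Av₀ = (1·1 + 0·1 + 2·1; 0·1 + 4·1 + 4·1; 2·1 + 4·1 + 5·1) = (3, 8, 11)
w2 = Aw1 = (1·3 + 0·8 + 2·11; 0·3 + 4·8 + 4·11; 2·3 + 4·8 + 5·11) = (25, 76, 93)
Aw2 = (211, 676, 819)
w2·Aw2 = 25·211 + 76·676 + 93·819 = 132818; w2·w2 = 25·25 + 76·76 + 93·93 = 15050
λ ≈ 132818/15050 = 8.8251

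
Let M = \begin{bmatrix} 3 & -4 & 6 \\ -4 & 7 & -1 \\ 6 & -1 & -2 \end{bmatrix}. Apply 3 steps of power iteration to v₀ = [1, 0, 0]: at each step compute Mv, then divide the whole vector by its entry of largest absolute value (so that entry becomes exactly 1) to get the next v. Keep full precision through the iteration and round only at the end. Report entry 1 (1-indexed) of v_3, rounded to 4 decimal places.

Mv0 = (3.00000, -4.00000, 6.00000); divide by 6.00000 → v1 = (0.50000, -0.66667, 1.00000)
Mv1 = (10.16667, -7.66667, 1.66667); divide by 10.16667 → v2 = (1.00000, -0.75410, 0.16393)
Mv2 = (7.00000, -9.44262, 6.42623); divide by -9.44262 → v3 = (-0.74132, 1.00000, -0.68056)
Requested entry of v3: 427/-576 = -0.7413

-0.7413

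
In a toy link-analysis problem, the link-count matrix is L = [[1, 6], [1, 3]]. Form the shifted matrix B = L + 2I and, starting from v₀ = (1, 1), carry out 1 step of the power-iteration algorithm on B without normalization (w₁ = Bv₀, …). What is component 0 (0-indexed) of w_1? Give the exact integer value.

9

B = L + 2I has rows (3, 6); (1, 5)
w1 = Bv₀ = (9, 6)
Requested component of w1: 9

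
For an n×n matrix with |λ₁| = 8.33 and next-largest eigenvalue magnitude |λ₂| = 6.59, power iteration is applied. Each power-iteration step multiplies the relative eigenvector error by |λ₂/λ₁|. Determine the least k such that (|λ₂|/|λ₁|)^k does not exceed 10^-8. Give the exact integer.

|λ₂/λ₁| = 6.59/8.33 = 0.79112
Need k ≥ ln(10^-8) / ln(0.79112) = -18.4207 / -0.2343 ≈ 78.617
Smallest integer k satisfying the bound: 79

79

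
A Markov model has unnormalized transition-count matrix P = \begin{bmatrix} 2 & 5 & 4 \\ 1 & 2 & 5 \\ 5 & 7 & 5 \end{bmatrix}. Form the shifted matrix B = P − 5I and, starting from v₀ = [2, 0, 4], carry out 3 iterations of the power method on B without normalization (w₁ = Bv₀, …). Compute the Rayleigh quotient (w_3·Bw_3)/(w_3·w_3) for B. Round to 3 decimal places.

B = P − 5I has rows (-3, 5, 4); (1, -3, 5); (5, 7, 0)
w1 = Bv₀ = ((-3)·2 + 5·0 + 4·4; 1·2 + (-3)·0 + 5·4; 5·2 + 7·0 + 0·4) = (10, 22, 10)
w2 = Bw1 = ((-3)·10 + 5·22 + 4·10; 1·10 + (-3)·22 + 5·10; 5·10 + 7·22 + 0·10) = (120, -6, 204)
w3 = Bw2 = (426, 1158, 558)
Bw3 = (6744, -258, 10236)
w3·Bw3 = 8285868; w3·w3 = 1833804; μ ≈ 8285868/1833804 = 4.518

μ ≈ 4.518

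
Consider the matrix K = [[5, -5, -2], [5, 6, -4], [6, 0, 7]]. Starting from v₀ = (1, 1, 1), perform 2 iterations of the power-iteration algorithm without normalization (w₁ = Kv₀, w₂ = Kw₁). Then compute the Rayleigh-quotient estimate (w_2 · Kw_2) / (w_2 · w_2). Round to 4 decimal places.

w1 = Kv₀ = (5·1 + (-5)·1 + (-2)·1; 5·1 + 6·1 + (-4)·1; 6·1 + 0·1 + 7·1) = (-2, 7, 13)
w2 = Kw1 = (5·(-2) + (-5)·7 + (-2)·13; 5·(-2) + 6·7 + (-4)·13; 6·(-2) + 0·7 + 7·13) = (-71, -20, 79)
Kw2 = (-413, -791, 127)
w2·Kw2 = (-71)·(-413) + (-20)·(-791) + 79·127 = 55176; w2·w2 = (-71)·(-71) + (-20)·(-20) + 79·79 = 11682
λ ≈ 55176/11682 = 4.7232

λ ≈ 4.7232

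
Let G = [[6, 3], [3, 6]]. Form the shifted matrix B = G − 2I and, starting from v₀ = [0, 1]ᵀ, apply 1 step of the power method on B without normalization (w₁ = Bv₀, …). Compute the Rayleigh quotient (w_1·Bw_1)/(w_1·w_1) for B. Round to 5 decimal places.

B = G − 2I has rows (4, 3); (3, 4)
w1 = Bv₀ = (4·0 + 3·1; 3·0 + 4·1) = (3, 4)
Bw1 = (24, 25)
w1·Bw1 = 172; w1·w1 = 25; μ ≈ 172/25 = 6.88000

μ ≈ 6.88000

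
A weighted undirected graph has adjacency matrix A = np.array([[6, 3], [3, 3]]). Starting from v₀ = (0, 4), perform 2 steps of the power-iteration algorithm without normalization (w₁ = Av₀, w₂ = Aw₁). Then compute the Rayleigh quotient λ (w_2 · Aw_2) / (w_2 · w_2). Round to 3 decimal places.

w1 = Av₀ = (6·0 + 3·4; 3·0 + 3·4) = (12, 12)
w2 = Aw1 = (6·12 + 3·12; 3·12 + 3·12) = (108, 72)
Aw2 = (864, 540)
w2·Aw2 = 108·864 + 72·540 = 132192; w2·w2 = 108·108 + 72·72 = 16848
λ ≈ 132192/16848 = 7.846

7.846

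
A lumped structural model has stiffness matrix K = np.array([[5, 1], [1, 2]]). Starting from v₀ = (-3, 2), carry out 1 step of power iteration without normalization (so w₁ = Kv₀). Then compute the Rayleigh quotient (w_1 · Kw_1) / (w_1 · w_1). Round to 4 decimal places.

w1 = Kv₀ = (5·(-3) + 1·2; 1·(-3) + 2·2) = (-13, 1)
Kw1 = (-64, -11)
w1·Kw1 = (-13)·(-64) + 1·(-11) = 821; w1·w1 = (-13)·(-13) + 1·1 = 170
λ ≈ 821/170 = 4.8294

4.8294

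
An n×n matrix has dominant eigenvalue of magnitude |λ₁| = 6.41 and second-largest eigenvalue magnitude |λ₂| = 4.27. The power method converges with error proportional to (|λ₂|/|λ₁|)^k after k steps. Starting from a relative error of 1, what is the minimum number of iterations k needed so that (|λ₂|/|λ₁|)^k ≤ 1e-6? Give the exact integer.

|λ₂/λ₁| = 4.27/6.41 = 0.66615
Need k ≥ ln(1e-6) / ln(0.66615) = -13.8155 / -0.4062 ≈ 34.008
Smallest integer k satisfying the bound: 35

35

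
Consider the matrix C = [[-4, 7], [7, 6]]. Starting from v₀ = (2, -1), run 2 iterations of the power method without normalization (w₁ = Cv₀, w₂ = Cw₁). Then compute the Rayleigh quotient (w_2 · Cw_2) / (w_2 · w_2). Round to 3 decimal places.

w1 = Cv₀ = ((-4)·2 + 7·(-1); 7·2 + 6·(-1)) = (-15, 8)
w2 = Cw1 = ((-4)·(-15) + 7·8; 7·(-15) + 6·8) = (116, -57)
Cw2 = (-863, 470)
w2·Cw2 = 116·(-863) + (-57)·470 = -126898; w2·w2 = 116·116 + (-57)·(-57) = 16705
λ ≈ -126898/16705 = -7.596

λ ≈ -7.596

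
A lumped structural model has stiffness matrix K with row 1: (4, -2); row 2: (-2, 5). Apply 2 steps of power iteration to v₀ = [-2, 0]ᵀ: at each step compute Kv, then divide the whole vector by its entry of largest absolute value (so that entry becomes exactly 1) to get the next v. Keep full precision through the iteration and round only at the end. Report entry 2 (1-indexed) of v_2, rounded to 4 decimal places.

Kv0 = (-8.00000, 4.00000); divide by -8.00000 → v1 = (1.00000, -0.50000)
Kv1 = (5.00000, -4.50000); divide by 5.00000 → v2 = (1.00000, -0.90000)
Requested entry of v2: 36/-40 = -0.9000

-0.9000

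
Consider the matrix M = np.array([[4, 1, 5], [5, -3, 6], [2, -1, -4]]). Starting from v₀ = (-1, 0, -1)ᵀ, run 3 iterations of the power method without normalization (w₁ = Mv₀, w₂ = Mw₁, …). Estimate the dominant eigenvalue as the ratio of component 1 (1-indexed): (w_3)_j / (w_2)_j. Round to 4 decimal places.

w1 = Mv₀ = (-9, -11, 2)
w2 = Mw1 = (-37, 0, -15)
w3 = Mw2 = (-223, -275, -14)
Ratio at component: -223 / -37 = 6.0270

6.0270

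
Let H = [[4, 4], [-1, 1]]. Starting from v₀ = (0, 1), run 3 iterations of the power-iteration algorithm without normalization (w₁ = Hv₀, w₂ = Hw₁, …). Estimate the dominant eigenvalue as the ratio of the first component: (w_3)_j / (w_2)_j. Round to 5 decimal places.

λ ≈ 3.40000

w1 = Hv₀ = (4·0 + 4·1; (-1)·0 + 1·1) = (4, 1)
w2 = Hw1 = (4·4 + 4·1; (-1)·4 + 1·1) = (20, -3)
w3 = Hw2 = (68, -23)
Ratio at component: 68 / 20 = 3.40000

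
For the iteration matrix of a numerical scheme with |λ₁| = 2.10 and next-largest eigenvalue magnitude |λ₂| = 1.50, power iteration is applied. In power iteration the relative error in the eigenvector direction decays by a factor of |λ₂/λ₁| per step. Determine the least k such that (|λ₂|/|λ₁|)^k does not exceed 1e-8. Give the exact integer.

|λ₂/λ₁| = 1.50/2.10 = 0.71429
Need k ≥ ln(1e-8) / ln(0.71429) = -18.4207 / -0.3365 ≈ 54.747
Smallest integer k satisfying the bound: 55

55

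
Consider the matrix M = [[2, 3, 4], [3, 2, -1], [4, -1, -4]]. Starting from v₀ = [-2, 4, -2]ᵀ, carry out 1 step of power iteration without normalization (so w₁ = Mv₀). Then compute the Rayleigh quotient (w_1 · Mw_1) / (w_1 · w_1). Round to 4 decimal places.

w1 = Mv₀ = (2·(-2) + 3·4 + 4·(-2); 3·(-2) + 2·4 + (-1)·(-2); 4·(-2) + (-1)·4 + (-4)·(-2)) = (0, 4, -4)
Mw1 = (-4, 12, 12)
w1·Mw1 = 0·(-4) + 4·12 + (-4)·12 = 0; w1·w1 = 0·0 + 4·4 + (-4)·(-4) = 32
λ ≈ 0/32 = 0.0000

0.0000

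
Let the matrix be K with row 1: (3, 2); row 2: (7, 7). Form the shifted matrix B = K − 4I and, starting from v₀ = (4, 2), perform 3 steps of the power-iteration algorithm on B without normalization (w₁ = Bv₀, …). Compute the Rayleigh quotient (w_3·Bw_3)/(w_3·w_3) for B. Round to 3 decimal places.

B = K − 4I has rows (-1, 2); (7, 3)
w1 = Bv₀ = (0, 34)
w2 = Bw1 = (68, 102)
w3 = Bw2 = (136, 782)
Bw3 = (1428, 3298)
w3·Bw3 = 2773244; w3·w3 = 630020; μ ≈ 2773244/630020 = 4.402

μ ≈ 4.402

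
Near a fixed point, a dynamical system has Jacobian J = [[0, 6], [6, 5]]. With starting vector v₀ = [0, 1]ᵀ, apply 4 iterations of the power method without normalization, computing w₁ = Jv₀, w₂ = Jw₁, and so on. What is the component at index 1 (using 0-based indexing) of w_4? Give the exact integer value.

w1 = Jv₀ = (0·0 + 6·1; 6·0 + 5·1) = (6, 5)
w2 = Jw1 = (0·6 + 6·5; 6·6 + 5·5) = (30, 61)
w3 = Jw2 = (366, 485)
w4 = Jw3 = (2910, 4621)
The requested component of w4 is 4621.

4621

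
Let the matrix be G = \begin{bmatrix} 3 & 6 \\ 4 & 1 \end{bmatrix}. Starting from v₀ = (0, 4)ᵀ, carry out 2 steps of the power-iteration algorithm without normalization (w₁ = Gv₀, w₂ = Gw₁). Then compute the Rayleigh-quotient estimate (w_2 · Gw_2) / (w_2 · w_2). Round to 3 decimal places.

6.955

w1 = Gv₀ = (3·0 + 6·4; 4·0 + 1·4) = (24, 4)
w2 = Gw1 = (3·24 + 6·4; 4·24 + 1·4) = (96, 100)
Gw2 = (888, 484)
w2·Gw2 = 96·888 + 100·484 = 133648; w2·w2 = 96·96 + 100·100 = 19216
λ ≈ 133648/19216 = 6.955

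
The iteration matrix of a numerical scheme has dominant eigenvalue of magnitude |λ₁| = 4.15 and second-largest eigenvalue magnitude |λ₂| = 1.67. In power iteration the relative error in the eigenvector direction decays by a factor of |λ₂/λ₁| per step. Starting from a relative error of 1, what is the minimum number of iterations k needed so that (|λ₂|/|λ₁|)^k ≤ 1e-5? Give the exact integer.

|λ₂/λ₁| = 1.67/4.15 = 0.40241
Need k ≥ ln(1e-5) / ln(0.40241) = -11.5129 / -0.9103 ≈ 12.648
Smallest integer k satisfying the bound: 13

13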